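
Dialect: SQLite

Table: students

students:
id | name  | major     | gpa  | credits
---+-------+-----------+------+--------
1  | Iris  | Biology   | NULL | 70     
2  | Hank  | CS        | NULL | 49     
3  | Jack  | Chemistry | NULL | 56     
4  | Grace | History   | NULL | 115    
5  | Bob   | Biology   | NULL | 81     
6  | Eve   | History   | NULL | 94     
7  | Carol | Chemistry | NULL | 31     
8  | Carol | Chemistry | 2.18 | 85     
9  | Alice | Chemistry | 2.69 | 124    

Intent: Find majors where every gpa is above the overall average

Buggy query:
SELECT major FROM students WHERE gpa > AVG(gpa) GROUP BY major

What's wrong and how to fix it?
Bug: WHERE evaluates per row before aggregation, so AVG() is unavailable

Fix: Use a subquery for AVG and a HAVING MIN(...) filter so the condition holds for every row in the group

Corrected query:
SELECT major FROM students GROUP BY major HAVING MIN(gpa) > (SELECT AVG(gpa) FROM students)

Result:
(no rows)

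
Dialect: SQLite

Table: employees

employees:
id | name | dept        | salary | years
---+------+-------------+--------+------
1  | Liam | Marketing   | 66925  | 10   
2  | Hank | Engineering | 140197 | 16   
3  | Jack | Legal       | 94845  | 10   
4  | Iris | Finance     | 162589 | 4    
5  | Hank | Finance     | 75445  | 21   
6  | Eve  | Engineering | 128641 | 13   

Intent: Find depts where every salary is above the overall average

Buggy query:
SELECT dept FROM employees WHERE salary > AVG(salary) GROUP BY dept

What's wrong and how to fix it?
Bug: AVG() is an aggregate; it can't sit directly in WHERE

Fix: Compute the overall average in a scalar subquery and compare each group's MIN against it in HAVING

Corrected query:
SELECT dept FROM employees GROUP BY dept HAVING MIN(salary) > (SELECT AVG(salary) FROM employees)

Result:
dept       
-----------
Engineering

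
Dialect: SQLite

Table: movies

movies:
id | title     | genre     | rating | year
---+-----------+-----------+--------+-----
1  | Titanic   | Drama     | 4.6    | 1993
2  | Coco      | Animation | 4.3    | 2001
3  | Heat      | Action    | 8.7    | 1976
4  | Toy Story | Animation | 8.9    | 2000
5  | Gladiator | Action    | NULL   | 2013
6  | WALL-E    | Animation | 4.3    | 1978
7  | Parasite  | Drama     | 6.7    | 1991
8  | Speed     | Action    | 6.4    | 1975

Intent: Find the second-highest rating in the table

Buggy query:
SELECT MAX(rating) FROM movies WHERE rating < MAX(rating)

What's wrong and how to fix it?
Bug: The inner MAX is an aggregate inside WHERE, which is not allowed

Fix: Put the inner MAX in a scalar subquery

Corrected query:
SELECT MAX(rating) FROM movies WHERE rating < (SELECT MAX(rating) FROM movies)

Result:
MAX(rating)
-----------
8.7        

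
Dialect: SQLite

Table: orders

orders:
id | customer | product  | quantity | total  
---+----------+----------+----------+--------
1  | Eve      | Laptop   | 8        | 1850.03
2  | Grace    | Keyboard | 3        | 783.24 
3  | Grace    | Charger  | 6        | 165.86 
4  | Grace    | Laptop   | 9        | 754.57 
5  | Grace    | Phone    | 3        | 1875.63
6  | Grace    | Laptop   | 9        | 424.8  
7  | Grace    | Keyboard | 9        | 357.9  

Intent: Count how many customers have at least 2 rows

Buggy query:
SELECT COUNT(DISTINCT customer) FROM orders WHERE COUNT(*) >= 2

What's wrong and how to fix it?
Bug: COUNT(*) cannot appear in WHERE; the per-group count doesn't exist yet

Fix: Group first with HAVING COUNT(*) >= 2, then COUNT the resulting groups

Corrected query:
SELECT COUNT(*) FROM (SELECT customer FROM orders GROUP BY customer HAVING COUNT(*) >= 2)

Result:
COUNT(*)
--------
1       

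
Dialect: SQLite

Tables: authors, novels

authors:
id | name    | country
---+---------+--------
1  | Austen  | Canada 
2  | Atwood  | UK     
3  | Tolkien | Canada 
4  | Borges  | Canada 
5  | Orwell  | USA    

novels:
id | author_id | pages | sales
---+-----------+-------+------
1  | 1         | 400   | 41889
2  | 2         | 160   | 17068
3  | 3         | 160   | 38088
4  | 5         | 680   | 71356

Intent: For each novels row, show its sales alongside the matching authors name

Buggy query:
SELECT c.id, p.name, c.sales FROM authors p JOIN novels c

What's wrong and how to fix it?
Bug: JOIN with no ON clause produces a cartesian product; every novels row pairs with every authors row

Fix: Specify the join condition linking the foreign key to the parent id

Corrected query:
SELECT c.id, p.name, c.sales FROM authors p JOIN novels c ON c.author_id = p.id

Result:
id | name    | sales
---+---------+------
1  | Austen  | 41889
2  | Atwood  | 17068
3  | Tolkien | 38088
4  | Orwell  | 71356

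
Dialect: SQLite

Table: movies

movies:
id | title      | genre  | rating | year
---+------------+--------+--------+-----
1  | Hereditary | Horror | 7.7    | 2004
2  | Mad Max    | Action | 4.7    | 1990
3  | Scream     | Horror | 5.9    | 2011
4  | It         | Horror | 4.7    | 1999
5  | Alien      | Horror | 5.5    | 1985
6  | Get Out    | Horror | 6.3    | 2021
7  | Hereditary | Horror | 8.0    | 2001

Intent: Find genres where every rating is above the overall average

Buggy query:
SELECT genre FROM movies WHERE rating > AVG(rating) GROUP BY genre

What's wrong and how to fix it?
Bug: AVG() is an aggregate; it can't sit directly in WHERE

Fix: Use a subquery for AVG and a HAVING MIN(...) filter so the condition holds for every row in the group

Corrected query:
SELECT genre FROM movies GROUP BY genre HAVING MIN(rating) > (SELECT AVG(rating) FROM movies)

Result:
(no rows)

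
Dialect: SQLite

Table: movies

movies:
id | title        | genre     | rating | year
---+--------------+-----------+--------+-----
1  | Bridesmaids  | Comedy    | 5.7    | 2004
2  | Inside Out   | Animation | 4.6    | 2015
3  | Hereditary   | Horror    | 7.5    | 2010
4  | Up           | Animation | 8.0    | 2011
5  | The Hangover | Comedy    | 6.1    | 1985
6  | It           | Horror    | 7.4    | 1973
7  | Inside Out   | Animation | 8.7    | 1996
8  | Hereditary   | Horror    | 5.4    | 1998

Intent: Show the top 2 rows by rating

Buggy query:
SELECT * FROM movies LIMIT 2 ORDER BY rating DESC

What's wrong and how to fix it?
Bug: ORDER BY cannot follow LIMIT; LIMIT is the final clause

Fix: Sort with ORDER BY, then apply LIMIT

Corrected query:
SELECT * FROM movies ORDER BY rating DESC LIMIT 2

Result:
id | title      | genre     | rating | year
---+------------+-----------+--------+-----
7  | Inside Out | Animation | 8.7    | 1996
4  | Up         | Animation | 8      | 2011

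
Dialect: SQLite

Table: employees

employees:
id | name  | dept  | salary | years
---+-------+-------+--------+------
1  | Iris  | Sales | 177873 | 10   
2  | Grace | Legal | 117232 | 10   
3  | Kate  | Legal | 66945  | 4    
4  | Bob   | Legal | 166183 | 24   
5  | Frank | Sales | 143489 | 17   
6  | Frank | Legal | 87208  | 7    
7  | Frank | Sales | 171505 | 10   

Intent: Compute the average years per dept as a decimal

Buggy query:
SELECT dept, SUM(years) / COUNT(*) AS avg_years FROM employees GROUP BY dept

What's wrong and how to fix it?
Bug: Both operands are integers, so '/' performs integer division and truncates

Fix: Cast one side to REAL so the division keeps the fractional part

Corrected query:
SELECT dept, SUM(years) * 1.0 / COUNT(*) AS avg_years FROM employees GROUP BY dept

Result:
dept  | avg_years
------+----------
Legal | 11.25    
Sales | 12.333333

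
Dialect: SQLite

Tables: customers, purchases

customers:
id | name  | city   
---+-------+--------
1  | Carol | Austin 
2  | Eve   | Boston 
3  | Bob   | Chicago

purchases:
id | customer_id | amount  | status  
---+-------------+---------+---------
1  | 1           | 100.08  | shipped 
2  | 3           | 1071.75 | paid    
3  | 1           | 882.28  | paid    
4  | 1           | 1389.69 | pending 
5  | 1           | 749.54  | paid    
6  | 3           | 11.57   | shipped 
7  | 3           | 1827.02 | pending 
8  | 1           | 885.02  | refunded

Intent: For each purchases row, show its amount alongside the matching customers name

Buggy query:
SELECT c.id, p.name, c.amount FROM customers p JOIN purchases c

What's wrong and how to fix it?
Bug: Missing join condition: each purchases row is matched to all customers rows instead of just its own

Fix: Add ON c.customer_id = p.id to the JOIN

Corrected query:
SELECT c.id, p.name, c.amount FROM customers p JOIN purchases c ON c.customer_id = p.id

Result:
id | name  | amount 
---+-------+--------
1  | Carol | 100.08 
2  | Bob   | 1071.75
3  | Carol | 882.28 
4  | Carol | 1389.69
5  | Carol | 749.54 
6  | Bob   | 11.57  
7  | Bob   | 1827.02
8  | Carol | 885.02 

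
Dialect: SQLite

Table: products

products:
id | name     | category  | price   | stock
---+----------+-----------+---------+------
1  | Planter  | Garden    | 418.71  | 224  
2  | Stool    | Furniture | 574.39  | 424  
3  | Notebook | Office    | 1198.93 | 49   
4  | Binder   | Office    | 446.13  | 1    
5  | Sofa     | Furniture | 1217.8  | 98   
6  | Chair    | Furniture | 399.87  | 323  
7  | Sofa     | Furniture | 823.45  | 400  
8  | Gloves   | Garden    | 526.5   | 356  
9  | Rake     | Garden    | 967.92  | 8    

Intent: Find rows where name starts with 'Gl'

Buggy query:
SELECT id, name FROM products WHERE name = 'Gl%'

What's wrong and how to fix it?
Bug: '=' compares the literal string including the % character; pattern matching needs LIKE

Fix: Replace '=' with LIKE so 'Gl%' is treated as a pattern

Corrected query:
SELECT id, name FROM products WHERE name LIKE 'Gl%'

Result:
id | name  
---+-------
8  | Gloves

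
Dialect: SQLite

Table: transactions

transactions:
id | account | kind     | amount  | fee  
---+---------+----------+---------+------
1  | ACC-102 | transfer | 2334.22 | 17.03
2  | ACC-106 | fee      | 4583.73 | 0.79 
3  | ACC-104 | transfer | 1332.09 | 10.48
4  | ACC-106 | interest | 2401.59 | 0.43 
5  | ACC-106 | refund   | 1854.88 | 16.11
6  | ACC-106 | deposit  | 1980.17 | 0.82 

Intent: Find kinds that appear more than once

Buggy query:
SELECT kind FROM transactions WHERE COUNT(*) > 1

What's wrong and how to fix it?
Bug: WHERE can't reference COUNT(*); aggregates are computed after WHERE

Fix: Group first, then use HAVING for the count condition

Corrected query:
SELECT kind FROM transactions GROUP BY kind HAVING COUNT(*) > 1

Result:
kind    
--------
transfer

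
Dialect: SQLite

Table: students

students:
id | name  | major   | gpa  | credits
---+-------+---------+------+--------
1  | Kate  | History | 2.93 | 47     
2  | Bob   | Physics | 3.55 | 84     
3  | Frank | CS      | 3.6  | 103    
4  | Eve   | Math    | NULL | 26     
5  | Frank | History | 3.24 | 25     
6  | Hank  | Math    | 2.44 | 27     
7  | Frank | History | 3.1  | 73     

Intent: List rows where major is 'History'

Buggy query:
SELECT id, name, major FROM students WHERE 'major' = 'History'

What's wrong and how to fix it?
Bug: Single quotes denote string literals in SQL; the column name is being compared as a constant string

Fix: Reference the column as major without single quotes

Corrected query:
SELECT id, name, major FROM students WHERE major = 'History'

Result:
id | name  | major  
---+-------+--------
1  | Kate  | History
5  | Frank | History
7  | Frank | History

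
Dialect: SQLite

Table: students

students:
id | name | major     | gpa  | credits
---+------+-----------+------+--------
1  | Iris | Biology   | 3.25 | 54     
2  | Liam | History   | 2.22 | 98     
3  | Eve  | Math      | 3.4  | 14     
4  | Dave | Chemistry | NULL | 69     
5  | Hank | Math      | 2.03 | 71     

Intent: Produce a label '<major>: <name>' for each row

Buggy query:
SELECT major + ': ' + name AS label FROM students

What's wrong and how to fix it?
Bug: SQLite uses || for string concatenation; + coerces text to numbers (yielding 0)

Fix: Use the || operator for string concatenation

Corrected query:
SELECT major || ': ' || name AS label FROM students

Result:
label          
---------------
Biology: Iris  
History: Liam  
Math: Eve      
Chemistry: Dave
Math: Hank     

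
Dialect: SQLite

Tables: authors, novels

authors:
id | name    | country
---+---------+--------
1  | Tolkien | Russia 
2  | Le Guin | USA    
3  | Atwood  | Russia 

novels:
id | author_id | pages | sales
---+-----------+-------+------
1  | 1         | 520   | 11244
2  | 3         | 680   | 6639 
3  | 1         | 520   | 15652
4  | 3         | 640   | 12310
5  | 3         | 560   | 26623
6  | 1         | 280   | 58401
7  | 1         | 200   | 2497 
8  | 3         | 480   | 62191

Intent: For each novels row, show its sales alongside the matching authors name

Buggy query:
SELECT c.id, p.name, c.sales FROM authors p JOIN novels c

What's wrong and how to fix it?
Bug: JOIN with no ON clause produces a cartesian product; every novels row pairs with every authors row

Fix: Specify the join condition linking the foreign key to the parent id

Corrected query:
SELECT c.id, p.name, c.sales FROM authors p JOIN novels c ON c.author_id = p.id

Result:
id | name    | sales
---+---------+------
1  | Tolkien | 11244
2  | Atwood  | 6639 
3  | Tolkien | 15652
4  | Atwood  | 12310
5  | Atwood  | 26623
6  | Tolkien | 58401
7  | Tolkien | 2497 
8  | Atwood  | 62191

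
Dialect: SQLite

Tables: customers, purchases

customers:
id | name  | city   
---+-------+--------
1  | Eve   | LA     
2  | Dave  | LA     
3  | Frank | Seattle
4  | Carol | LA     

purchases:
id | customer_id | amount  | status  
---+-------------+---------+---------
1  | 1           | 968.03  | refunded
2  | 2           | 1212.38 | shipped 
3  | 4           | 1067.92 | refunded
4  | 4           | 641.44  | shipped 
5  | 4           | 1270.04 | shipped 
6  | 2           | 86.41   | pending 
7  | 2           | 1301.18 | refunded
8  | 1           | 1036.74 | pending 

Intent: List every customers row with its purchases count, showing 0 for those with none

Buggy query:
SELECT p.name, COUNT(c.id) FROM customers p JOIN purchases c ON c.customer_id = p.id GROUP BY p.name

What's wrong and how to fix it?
Bug: An inner join excludes parents with zero children

Fix: Switch to LEFT JOIN to retain unmatched parent rows

Corrected query:
SELECT p.name, COUNT(c.id) FROM customers p LEFT JOIN purchases c ON c.customer_id = p.id GROUP BY p.name

Result:
name  | COUNT(c.id)
------+------------
Carol | 3          
Dave  | 3          
Eve   | 2          
Frank | 0          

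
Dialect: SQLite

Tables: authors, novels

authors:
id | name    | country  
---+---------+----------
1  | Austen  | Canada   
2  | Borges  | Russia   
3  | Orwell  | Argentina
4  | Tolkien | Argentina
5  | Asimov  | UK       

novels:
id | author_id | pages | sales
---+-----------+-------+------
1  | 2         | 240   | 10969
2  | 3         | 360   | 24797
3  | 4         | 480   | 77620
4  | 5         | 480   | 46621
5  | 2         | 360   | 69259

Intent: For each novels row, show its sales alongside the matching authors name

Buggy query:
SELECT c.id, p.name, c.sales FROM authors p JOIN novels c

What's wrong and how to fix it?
Bug: Missing join condition: each novels row is matched to all authors rows instead of just its own

Fix: Specify the join condition linking the foreign key to the parent id

Corrected query:
SELECT c.id, p.name, c.sales FROM authors p JOIN novels c ON c.author_id = p.id

Result:
id | name    | sales
---+---------+------
1  | Borges  | 10969
2  | Orwell  | 24797
3  | Tolkien | 77620
4  | Asimov  | 46621
5  | Borges  | 69259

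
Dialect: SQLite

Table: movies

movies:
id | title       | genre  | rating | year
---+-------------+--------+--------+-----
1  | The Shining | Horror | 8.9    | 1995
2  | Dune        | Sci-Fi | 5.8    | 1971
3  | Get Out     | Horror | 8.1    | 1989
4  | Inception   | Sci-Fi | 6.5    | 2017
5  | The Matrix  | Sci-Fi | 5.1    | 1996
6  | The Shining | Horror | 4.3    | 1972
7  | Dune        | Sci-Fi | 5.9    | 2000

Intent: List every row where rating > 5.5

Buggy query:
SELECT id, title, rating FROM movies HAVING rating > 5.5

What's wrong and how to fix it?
Bug: HAVING filters the output of aggregation, but this query has no GROUP BY and no aggregate functions, so SQLite rejects it (HAVING clause on a non-aggregate query); the condition here is per row

Fix: Use WHERE for row-level filtering

Corrected query:
SELECT id, title, rating FROM movies WHERE rating > 5.5

Result:
id | title       | rating
---+-------------+-------
1  | The Shining | 8.9   
2  | Dune        | 5.8   
3  | Get Out     | 8.1   
4  | Inception   | 6.5   
7  | Dune        | 5.9   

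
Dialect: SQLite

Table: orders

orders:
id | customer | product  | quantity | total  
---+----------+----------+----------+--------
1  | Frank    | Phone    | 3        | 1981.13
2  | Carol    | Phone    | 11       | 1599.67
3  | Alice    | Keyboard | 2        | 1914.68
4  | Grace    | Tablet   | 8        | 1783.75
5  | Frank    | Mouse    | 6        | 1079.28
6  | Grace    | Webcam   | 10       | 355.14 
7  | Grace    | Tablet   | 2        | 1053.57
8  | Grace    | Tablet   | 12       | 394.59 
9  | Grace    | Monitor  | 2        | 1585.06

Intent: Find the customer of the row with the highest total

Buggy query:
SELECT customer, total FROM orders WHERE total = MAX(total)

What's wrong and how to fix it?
Bug: WHERE is evaluated per row; an aggregate over the whole table isn't defined there

Fix: Use a subquery: WHERE total = (SELECT MAX(total) FROM orders)

Corrected query:
SELECT customer, total FROM orders WHERE total = (SELECT MAX(total) FROM orders)

Result:
customer | total  
---------+--------
Frank    | 1981.13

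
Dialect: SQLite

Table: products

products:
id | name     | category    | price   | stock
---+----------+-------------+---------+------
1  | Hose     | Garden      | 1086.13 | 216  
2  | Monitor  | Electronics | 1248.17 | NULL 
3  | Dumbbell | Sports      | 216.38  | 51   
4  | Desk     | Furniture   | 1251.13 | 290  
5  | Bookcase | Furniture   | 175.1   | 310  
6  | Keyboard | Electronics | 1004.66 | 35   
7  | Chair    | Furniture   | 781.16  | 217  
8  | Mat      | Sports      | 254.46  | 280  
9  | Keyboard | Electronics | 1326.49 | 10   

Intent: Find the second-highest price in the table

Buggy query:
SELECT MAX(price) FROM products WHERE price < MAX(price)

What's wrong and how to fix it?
Bug: MAX(price) on the right of the comparison is an aggregate-in-WHERE error

Fix: Put the inner MAX in a scalar subquery

Corrected query:
SELECT MAX(price) FROM products WHERE price < (SELECT MAX(price) FROM products)

Result:
MAX(price)
----------
1251.13   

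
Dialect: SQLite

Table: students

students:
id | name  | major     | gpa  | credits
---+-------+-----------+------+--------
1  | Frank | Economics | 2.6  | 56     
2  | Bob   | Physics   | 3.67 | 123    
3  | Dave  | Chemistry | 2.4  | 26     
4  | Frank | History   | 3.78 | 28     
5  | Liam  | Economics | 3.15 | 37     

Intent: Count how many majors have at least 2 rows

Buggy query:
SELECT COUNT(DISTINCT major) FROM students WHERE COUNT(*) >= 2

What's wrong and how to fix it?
Bug: WHERE filters individual rows, not groups, so a group-level COUNT is invalid there

Fix: Group first with HAVING COUNT(*) >= 2, then COUNT the resulting groups

Corrected query:
SELECT COUNT(*) FROM (SELECT major FROM students GROUP BY major HAVING COUNT(*) >= 2)

Result:
COUNT(*)
--------
1       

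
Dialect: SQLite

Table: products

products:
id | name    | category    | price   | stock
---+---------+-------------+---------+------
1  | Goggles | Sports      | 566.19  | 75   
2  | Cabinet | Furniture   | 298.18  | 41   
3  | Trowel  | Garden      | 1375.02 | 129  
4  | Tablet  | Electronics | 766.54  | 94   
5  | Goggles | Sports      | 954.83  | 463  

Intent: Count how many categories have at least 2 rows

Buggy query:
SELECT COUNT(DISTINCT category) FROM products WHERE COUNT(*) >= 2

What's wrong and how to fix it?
Bug: COUNT(*) cannot appear in WHERE; the per-group count doesn't exist yet

Fix: Use a subquery that GROUPs and filters with HAVING, then count its rows

Corrected query:
SELECT COUNT(*) FROM (SELECT category FROM products GROUP BY category HAVING COUNT(*) >= 2)

Result:
COUNT(*)
--------
1       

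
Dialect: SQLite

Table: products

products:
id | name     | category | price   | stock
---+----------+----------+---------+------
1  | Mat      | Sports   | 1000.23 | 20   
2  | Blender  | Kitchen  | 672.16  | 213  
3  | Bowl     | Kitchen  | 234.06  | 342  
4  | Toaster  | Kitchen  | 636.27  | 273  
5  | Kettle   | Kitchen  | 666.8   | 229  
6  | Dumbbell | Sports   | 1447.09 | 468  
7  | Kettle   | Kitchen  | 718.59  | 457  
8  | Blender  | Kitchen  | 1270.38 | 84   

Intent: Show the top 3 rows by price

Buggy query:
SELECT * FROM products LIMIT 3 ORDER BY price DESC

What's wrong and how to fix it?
Bug: LIMIT must come after ORDER BY

Fix: Sort with ORDER BY, then apply LIMIT

Corrected query:
SELECT * FROM products ORDER BY price DESC LIMIT 3

Result:
id | name     | category | price   | stock
---+----------+----------+---------+------
6  | Dumbbell | Sports   | 1447.09 | 468  
8  | Blender  | Kitchen  | 1270.38 | 84   
1  | Mat      | Sports   | 1000.23 | 20   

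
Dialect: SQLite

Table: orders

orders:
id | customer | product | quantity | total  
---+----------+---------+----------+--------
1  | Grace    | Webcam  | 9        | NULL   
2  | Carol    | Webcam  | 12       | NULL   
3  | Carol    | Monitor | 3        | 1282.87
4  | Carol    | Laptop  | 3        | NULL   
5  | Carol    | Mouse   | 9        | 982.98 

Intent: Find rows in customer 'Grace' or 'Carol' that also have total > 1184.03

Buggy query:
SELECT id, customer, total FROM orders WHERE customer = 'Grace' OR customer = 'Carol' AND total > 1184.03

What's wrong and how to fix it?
Bug: AND binds tighter than OR, so this parses as customer = 'Grace' OR (customer = 'Carol' AND total > 1184.03)

Fix: Group the OR with parentheses (or use IN), then AND the threshold

Corrected query:
SELECT id, customer, total FROM orders WHERE (customer = 'Grace' OR customer = 'Carol') AND total > 1184.03

Result:
id | customer | total  
---+----------+--------
3  | Carol    | 1282.87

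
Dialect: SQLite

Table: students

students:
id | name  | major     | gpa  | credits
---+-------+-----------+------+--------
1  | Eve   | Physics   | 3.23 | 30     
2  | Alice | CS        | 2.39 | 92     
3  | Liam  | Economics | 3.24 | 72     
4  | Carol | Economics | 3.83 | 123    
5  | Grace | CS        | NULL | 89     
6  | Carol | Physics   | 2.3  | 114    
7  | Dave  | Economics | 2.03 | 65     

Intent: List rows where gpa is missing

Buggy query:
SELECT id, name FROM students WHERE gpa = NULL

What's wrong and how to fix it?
Bug: Comparing to NULL with '=' never matches; NULL = NULL is unknown, not true

Fix: Use IS NULL to test for NULL

Corrected query:
SELECT id, name FROM students WHERE gpa IS NULL

Result:
id | name 
---+------
5  | Grace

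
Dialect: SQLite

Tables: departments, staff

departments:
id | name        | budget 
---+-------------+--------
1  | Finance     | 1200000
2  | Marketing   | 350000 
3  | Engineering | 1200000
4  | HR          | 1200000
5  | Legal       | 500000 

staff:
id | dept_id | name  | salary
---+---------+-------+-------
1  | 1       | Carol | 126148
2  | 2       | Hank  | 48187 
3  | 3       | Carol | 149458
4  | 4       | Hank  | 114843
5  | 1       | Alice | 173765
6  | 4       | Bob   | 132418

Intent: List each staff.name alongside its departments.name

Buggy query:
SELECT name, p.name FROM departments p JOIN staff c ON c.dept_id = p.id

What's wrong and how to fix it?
Bug: 'name' exists in both joined tables, so the database can't tell which one is meant

Fix: Prefix ambiguous columns with the table alias

Corrected query:
SELECT c.name, p.name FROM departments p JOIN staff c ON c.dept_id = p.id

Result:
name  | name       
------+------------
Carol | Finance    
Hank  | Marketing  
Carol | Engineering
Hank  | HR         
Alice | Finance    
Bob   | HR         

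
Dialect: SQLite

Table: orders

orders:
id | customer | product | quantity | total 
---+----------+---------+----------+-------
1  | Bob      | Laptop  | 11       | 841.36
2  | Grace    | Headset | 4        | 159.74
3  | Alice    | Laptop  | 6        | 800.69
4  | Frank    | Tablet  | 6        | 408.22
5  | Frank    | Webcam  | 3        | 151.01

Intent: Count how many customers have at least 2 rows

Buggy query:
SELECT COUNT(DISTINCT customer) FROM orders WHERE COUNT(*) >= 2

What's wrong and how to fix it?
Bug: COUNT(*) cannot appear in WHERE; the per-group count doesn't exist yet

Fix: Group first with HAVING COUNT(*) >= 2, then COUNT the resulting groups

Corrected query:
SELECT COUNT(*) FROM (SELECT customer FROM orders GROUP BY customer HAVING COUNT(*) >= 2)

Result:
COUNT(*)
--------
1       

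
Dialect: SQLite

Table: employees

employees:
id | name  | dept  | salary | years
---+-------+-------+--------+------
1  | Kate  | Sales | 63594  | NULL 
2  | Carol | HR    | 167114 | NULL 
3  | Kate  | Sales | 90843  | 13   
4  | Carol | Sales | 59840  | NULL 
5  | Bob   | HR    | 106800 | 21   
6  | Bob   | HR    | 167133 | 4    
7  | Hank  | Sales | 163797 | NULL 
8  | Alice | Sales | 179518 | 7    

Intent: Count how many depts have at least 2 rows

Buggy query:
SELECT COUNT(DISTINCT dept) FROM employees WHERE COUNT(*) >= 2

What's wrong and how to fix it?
Bug: COUNT(*) cannot appear in WHERE; the per-group count doesn't exist yet

Fix: Group first with HAVING COUNT(*) >= 2, then COUNT the resulting groups

Corrected query:
SELECT COUNT(*) FROM (SELECT dept FROM employees GROUP BY dept HAVING COUNT(*) >= 2)

Result:
COUNT(*)
--------
2       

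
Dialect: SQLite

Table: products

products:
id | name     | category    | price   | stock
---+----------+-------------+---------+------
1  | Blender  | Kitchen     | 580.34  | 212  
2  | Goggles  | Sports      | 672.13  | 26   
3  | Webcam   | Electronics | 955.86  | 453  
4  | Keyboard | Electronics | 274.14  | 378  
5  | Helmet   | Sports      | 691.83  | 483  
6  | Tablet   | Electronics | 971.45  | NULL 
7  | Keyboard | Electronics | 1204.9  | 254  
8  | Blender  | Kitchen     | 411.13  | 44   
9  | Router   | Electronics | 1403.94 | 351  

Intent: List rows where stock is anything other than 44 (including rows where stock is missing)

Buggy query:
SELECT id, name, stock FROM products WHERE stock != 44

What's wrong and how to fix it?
Bug: 'stock != 44' is unknown when stock is NULL, so NULL rows are silently excluded

Fix: Add an explicit OR stock IS NULL to include the missing-value rows

Corrected query:
SELECT id, name, stock FROM products WHERE stock != 44 OR stock IS NULL

Result:
id | name     | stock
---+----------+------
1  | Blender  | 212  
2  | Goggles  | 26   
3  | Webcam   | 453  
4  | Keyboard | 378  
5  | Helmet   | 483  
6  | Tablet   | NULL 
7  | Keyboard | 254  
9  | Router   | 351  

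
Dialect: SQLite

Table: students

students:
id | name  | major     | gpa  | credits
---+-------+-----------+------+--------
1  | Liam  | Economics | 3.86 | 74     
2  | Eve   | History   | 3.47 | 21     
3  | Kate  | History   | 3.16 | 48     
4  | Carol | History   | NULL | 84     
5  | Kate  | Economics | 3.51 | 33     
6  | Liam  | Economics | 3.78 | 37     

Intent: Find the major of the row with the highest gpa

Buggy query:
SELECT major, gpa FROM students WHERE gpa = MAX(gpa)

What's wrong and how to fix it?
Bug: MAX(gpa) is an aggregate and cannot be used directly in WHERE

Fix: Wrap MAX in a scalar subquery so WHERE compares against a single value

Corrected query:
SELECT major, gpa FROM students WHERE gpa = (SELECT MAX(gpa) FROM students)

Result:
major     | gpa 
----------+-----
Economics | 3.86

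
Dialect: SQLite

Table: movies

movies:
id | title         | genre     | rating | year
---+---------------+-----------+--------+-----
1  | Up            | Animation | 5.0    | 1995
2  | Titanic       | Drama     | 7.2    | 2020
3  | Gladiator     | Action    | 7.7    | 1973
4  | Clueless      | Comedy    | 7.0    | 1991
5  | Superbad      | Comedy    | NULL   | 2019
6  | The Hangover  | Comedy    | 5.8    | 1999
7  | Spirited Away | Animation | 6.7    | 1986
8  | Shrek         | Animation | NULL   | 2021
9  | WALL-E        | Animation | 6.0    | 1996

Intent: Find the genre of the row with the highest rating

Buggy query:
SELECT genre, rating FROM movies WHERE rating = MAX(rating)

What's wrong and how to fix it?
Bug: WHERE is evaluated per row; an aggregate over the whole table isn't defined there

Fix: Wrap MAX in a scalar subquery so WHERE compares against a single value

Corrected query:
SELECT genre, rating FROM movies WHERE rating = (SELECT MAX(rating) FROM movies)

Result:
genre  | rating
-------+-------
Action | 7.7   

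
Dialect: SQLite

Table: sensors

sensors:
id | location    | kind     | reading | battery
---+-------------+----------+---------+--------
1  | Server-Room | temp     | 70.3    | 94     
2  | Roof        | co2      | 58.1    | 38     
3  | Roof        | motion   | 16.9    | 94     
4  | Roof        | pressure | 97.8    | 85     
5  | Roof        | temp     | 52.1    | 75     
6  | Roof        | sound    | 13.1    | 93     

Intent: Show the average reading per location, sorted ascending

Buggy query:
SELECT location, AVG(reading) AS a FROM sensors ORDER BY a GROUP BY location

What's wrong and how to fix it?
Bug: GROUP BY must precede ORDER BY

Fix: Reorder: SELECT … FROM … GROUP BY … ORDER BY …

Corrected query:
SELECT location, AVG(reading) AS a FROM sensors GROUP BY location ORDER BY a

Result:
location    | a   
------------+-----
Roof        | 47.6
Server-Room | 70.3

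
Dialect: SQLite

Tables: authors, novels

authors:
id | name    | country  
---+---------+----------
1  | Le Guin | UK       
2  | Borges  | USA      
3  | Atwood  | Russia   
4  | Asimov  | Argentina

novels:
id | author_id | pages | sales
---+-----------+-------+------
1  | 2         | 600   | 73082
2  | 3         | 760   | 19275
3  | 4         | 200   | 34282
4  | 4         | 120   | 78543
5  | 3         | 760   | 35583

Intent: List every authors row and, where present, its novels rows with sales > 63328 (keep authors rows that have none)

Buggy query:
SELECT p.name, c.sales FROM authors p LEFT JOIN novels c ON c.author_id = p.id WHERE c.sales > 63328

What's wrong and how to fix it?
Bug: A WHERE condition on the right-hand table after LEFT JOIN drops unmatched parents

Fix: Move the right-table condition into the ON clause so unmatched parents are kept

Corrected query:
SELECT p.name, c.sales FROM authors p LEFT JOIN novels c ON c.author_id = p.id AND c.sales > 63328

Result:
name    | sales
--------+------
Le Guin | NULL 
Borges  | 73082
Atwood  | NULL 
Asimov  | 78543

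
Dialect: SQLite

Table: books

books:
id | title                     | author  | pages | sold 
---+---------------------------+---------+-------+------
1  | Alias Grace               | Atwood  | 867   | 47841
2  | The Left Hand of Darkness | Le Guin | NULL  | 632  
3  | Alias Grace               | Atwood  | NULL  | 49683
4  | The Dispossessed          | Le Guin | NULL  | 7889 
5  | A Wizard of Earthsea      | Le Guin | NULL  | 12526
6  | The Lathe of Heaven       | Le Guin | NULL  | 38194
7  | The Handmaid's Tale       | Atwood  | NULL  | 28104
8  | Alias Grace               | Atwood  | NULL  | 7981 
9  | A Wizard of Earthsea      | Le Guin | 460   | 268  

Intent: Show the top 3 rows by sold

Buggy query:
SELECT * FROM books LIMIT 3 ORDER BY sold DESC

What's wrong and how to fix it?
Bug: ORDER BY cannot follow LIMIT; LIMIT is the final clause

Fix: Sort with ORDER BY, then apply LIMIT

Corrected query:
SELECT * FROM books ORDER BY sold DESC LIMIT 3

Result:
id | title               | author  | pages | sold 
---+---------------------+---------+-------+------
3  | Alias Grace         | Atwood  | NULL  | 49683
1  | Alias Grace         | Atwood  | 867   | 47841
6  | The Lathe of Heaven | Le Guin | NULL  | 38194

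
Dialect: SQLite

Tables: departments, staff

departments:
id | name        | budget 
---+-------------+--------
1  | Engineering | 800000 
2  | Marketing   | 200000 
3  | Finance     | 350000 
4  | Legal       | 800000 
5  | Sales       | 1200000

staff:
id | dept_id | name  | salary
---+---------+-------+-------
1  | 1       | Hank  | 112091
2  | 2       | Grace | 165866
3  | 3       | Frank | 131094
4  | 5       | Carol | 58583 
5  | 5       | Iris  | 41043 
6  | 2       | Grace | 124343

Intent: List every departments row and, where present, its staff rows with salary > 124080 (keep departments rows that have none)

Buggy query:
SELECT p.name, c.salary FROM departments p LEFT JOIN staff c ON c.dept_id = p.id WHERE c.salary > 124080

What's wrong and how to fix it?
Bug: A WHERE condition on the right-hand table after LEFT JOIN drops unmatched parents

Fix: Put 'c.salary > 124080' in the JOIN's ON clause instead of WHERE

Corrected query:
SELECT p.name, c.salary FROM departments p LEFT JOIN staff c ON c.dept_id = p.id AND c.salary > 124080

Result:
name        | salary
------------+-------
Engineering | NULL  
Marketing   | 124343
Marketing   | 165866
Finance     | 131094
Legal       | NULL  
Sales       | NULL  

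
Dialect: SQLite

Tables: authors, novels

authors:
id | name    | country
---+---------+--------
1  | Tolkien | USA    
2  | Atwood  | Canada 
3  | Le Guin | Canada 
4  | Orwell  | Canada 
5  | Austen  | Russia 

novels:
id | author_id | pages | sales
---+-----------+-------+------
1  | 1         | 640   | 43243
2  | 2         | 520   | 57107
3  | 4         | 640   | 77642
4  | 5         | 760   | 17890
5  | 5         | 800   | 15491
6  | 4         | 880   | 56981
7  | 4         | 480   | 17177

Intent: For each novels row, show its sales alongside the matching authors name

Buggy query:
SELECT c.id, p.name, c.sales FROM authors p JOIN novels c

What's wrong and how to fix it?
Bug: JOIN with no ON clause produces a cartesian product; every novels row pairs with every authors row

Fix: Specify the join condition linking the foreign key to the parent id

Corrected query:
SELECT c.id, p.name, c.sales FROM authors p JOIN novels c ON c.author_id = p.id

Result:
id | name    | sales
---+---------+------
1  | Tolkien | 43243
2  | Atwood  | 57107
3  | Orwell  | 77642
4  | Austen  | 17890
5  | Austen  | 15491
6  | Orwell  | 56981
7  | Orwell  | 17177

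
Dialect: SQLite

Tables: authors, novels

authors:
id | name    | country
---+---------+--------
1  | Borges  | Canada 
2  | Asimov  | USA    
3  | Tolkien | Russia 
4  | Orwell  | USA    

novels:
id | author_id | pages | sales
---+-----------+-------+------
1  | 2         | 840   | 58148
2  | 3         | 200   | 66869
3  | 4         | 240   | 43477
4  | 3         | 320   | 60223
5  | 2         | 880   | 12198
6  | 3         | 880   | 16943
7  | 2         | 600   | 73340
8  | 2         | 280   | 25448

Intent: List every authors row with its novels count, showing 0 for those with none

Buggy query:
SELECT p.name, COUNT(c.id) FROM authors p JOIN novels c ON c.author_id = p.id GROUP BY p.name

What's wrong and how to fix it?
Bug: INNER JOIN drops authors rows that have no matching novels rows

Fix: Use LEFT JOIN so parents without children still appear (COUNT(c.id) gives 0)

Corrected query:
SELECT p.name, COUNT(c.id) FROM authors p LEFT JOIN novels c ON c.author_id = p.id GROUP BY p.name

Result:
name    | COUNT(c.id)
--------+------------
Asimov  | 4          
Borges  | 0          
Orwell  | 1          
Tolkien | 3          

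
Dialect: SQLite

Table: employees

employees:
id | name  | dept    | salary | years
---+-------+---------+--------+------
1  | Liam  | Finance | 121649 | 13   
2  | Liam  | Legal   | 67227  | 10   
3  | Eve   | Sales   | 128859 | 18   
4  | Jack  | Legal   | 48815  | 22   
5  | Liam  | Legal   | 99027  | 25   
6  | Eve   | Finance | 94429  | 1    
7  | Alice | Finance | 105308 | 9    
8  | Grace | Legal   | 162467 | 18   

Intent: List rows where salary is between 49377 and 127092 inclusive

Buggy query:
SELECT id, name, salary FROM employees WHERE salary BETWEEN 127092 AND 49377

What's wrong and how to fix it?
Bug: BETWEEN expects the lower bound first; with 127092 AND 49377 the range is empty

Fix: Swap the bounds so the smaller value comes first

Corrected query:
SELECT id, name, salary FROM employees WHERE salary BETWEEN 49377 AND 127092

Result:
id | name  | salary
---+-------+-------
1  | Liam  | 121649
2  | Liam  | 67227 
5  | Liam  | 99027 
6  | Eve   | 94429 
7  | Alice | 105308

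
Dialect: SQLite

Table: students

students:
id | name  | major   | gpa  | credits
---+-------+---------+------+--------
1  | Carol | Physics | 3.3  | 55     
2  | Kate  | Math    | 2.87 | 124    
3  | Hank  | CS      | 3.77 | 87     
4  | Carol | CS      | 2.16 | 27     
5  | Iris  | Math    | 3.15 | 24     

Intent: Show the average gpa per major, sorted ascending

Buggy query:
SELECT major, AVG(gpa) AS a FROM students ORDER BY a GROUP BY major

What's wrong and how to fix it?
Bug: GROUP BY must precede ORDER BY

Fix: Move ORDER BY to the end, after GROUP BY

Corrected query:
SELECT major, AVG(gpa) AS a FROM students GROUP BY major ORDER BY a

Result:
major   | a    
--------+------
CS      | 2.965
Math    | 3.01 
Physics | 3.3  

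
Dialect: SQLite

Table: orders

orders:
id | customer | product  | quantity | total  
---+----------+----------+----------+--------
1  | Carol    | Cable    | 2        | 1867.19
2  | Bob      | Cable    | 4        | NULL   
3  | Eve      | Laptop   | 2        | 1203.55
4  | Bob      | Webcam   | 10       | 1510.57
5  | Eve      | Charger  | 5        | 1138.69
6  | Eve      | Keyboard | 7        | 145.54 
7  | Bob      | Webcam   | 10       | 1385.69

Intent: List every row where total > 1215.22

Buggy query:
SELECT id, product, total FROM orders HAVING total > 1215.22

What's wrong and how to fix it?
Bug: HAVING filters the output of aggregation, but this query has no GROUP BY and no aggregate functions, so SQLite rejects it (HAVING clause on a non-aggregate query); the condition here is per row

Fix: Use WHERE for row-level filtering

Corrected query:
SELECT id, product, total FROM orders WHERE total > 1215.22

Result:
id | product | total  
---+---------+--------
1  | Cable   | 1867.19
4  | Webcam  | 1510.57
7  | Webcam  | 1385.69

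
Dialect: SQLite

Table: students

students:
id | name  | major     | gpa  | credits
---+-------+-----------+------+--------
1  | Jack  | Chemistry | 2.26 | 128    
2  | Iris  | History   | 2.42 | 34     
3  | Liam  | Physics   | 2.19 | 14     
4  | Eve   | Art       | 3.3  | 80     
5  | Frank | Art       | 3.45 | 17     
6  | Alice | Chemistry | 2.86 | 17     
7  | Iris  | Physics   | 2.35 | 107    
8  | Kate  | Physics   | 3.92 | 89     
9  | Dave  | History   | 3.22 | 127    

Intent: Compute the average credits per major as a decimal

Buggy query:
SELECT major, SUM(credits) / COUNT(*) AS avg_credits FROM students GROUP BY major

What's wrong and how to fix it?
Bug: SUM(credits) and COUNT(*) are both integers; the division truncates the fractional part

Fix: Multiply by 1.0 (or CAST to REAL) to force floating-point division

Corrected query:
SELECT major, SUM(credits) * 1.0 / COUNT(*) AS avg_credits FROM students GROUP BY major

Result:
major     | avg_credits
----------+------------
Art       | 48.5       
Chemistry | 72.5       
History   | 80.5       
Physics   | 70         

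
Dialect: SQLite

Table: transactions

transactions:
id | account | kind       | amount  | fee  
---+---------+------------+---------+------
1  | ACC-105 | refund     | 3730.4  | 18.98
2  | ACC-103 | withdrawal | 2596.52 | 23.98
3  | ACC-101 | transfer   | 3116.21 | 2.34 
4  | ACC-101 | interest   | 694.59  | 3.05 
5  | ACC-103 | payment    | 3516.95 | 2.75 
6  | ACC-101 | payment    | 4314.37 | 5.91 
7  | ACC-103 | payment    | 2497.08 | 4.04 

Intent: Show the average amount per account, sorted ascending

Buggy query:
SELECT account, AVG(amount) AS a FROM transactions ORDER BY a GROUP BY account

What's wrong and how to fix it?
Bug: GROUP BY must precede ORDER BY

Fix: Move ORDER BY to the end, after GROUP BY

Corrected query:
SELECT account, AVG(amount) AS a FROM transactions GROUP BY account ORDER BY a

Result:
account | a          
--------+------------
ACC-101 | 2708.39    
ACC-103 | 2870.183333
ACC-105 | 3730.4     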